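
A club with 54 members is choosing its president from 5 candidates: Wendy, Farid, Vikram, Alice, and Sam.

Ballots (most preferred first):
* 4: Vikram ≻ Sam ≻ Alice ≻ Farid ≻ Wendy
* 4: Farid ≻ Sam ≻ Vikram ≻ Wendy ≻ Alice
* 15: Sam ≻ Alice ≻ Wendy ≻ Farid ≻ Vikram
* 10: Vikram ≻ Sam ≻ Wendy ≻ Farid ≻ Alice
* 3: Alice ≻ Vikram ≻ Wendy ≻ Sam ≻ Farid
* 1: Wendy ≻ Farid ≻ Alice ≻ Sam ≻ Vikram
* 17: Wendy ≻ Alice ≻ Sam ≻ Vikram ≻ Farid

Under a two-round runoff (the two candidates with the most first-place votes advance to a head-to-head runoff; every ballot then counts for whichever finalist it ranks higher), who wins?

Round 1 first-place votes: Wendy 18, Farid 4, Vikram 14, Alice 3, Sam 15. Wendy and Sam advance.
Runoff: Wendy is ranked above Sam on 21 ballots, Sam above Wendy on 33.

Sam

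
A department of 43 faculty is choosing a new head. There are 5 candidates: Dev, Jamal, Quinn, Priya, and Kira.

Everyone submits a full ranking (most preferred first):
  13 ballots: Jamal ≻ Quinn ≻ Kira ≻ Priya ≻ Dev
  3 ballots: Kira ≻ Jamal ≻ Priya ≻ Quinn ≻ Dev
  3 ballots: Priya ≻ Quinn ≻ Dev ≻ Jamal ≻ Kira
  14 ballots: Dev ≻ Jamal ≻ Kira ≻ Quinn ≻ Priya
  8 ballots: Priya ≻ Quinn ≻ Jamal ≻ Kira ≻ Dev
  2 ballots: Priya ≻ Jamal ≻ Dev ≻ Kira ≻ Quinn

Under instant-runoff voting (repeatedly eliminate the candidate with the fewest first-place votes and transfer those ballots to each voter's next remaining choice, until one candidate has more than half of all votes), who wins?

Jamal

Round 1: Dev 14, Jamal 13, Quinn 0, Priya 13, Kira 3. Quinn eliminated.
Round 2: Dev 14, Jamal 13, Priya 13, Kira 3. Kira eliminated.
Round 3: Dev 14, Jamal 16, Priya 13. Priya eliminated.
Round 4: Dev 17, Jamal 26. Jamal has a majority (≥22).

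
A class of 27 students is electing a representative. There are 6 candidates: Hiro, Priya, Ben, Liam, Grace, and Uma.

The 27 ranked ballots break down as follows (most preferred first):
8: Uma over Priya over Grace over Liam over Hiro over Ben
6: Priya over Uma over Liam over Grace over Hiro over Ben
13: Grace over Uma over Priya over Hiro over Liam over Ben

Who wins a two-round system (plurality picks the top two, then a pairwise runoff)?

Round 1 first-place votes: Hiro 0, Priya 6, Ben 0, Liam 0, Grace 13, Uma 8. Grace and Uma advance.
Runoff: Grace is ranked above Uma on 13 ballots, Uma above Grace on 14.

Uma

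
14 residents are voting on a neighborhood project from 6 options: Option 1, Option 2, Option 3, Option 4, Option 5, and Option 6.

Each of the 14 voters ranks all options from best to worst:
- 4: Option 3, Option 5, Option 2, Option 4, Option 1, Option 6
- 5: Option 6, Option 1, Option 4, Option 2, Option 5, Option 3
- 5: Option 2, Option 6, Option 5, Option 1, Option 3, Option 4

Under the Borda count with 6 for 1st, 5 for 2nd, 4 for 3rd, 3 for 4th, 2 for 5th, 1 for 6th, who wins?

Option 1: 4×2 + 5×5 + 5×3 = 48
Option 2: 4×4 + 5×3 + 5×6 = 61
Option 3: 4×6 + 5×1 + 5×2 = 39
Option 4: 4×3 + 5×4 + 5×1 = 37
Option 5: 4×5 + 5×2 + 5×4 = 50
Option 6: 4×1 + 5×6 + 5×5 = 59

Option 2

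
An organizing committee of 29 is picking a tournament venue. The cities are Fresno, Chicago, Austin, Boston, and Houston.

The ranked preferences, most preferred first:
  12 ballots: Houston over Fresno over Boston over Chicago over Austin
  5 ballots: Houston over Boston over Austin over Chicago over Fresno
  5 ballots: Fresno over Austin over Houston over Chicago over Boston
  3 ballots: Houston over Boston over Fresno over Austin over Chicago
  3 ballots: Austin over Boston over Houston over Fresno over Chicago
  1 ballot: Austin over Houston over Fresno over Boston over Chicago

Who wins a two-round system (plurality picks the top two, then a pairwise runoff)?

Houston

Round 1 first-place votes: Fresno 5, Chicago 0, Austin 4, Boston 0, Houston 20. Houston and Fresno advance.
Runoff: Houston is ranked above Fresno on 24 ballots, Fresno above Houston on 5.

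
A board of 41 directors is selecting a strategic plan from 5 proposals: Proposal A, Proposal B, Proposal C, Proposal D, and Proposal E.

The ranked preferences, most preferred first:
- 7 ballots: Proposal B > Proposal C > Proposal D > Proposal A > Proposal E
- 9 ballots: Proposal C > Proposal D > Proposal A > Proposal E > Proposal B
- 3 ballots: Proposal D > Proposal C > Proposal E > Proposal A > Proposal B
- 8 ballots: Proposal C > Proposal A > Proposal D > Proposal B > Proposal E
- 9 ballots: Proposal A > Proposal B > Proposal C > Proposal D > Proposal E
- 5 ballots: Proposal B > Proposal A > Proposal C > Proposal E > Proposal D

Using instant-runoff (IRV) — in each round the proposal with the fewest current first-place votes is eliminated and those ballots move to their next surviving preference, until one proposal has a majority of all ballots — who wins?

Round 1: Proposal A 9, Proposal B 12, Proposal C 17, Proposal D 3, Proposal E 0. Proposal E eliminated.
Round 2: Proposal A 9, Proposal B 12, Proposal C 17, Proposal D 3. Proposal D eliminated.
Round 3: Proposal A 9, Proposal B 12, Proposal C 20. Proposal A eliminated.
Round 4: Proposal B 21, Proposal C 20. Proposal B has a majority (≥21).

Proposal B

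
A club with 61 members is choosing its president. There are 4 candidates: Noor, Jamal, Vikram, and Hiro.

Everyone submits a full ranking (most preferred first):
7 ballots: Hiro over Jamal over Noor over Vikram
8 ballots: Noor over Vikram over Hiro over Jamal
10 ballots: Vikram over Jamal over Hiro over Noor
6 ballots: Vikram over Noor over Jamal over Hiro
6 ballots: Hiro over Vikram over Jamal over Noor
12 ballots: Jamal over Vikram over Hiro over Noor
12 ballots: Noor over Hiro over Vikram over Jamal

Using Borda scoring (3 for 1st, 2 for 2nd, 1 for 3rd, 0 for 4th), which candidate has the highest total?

Noor: 7×1 + 8×3 + 10×0 + 6×2 + 6×0 + 12×0 + 12×3 = 79
Jamal: 7×2 + 8×0 + 10×2 + 6×1 + 6×1 + 12×3 + 12×0 = 82
Vikram: 7×0 + 8×2 + 10×3 + 6×3 + 6×2 + 12×2 + 12×1 = 112
Hiro: 7×3 + 8×1 + 10×1 + 6×0 + 6×3 + 12×1 + 12×2 = 93

Vikram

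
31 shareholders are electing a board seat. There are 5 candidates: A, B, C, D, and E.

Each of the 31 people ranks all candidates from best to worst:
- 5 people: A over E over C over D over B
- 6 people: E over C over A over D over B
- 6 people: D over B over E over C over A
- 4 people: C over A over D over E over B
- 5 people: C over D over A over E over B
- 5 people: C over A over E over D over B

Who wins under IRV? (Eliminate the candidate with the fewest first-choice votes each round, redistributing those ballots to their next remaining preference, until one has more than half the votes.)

Round 1: A 5, B 0, C 14, D 6, E 6. B eliminated.
Round 2: A 5, C 14, D 6, E 6. A eliminated.
Round 3: C 14, D 6, E 11. D eliminated.
Round 4: C 14, E 17. E has a majority (≥16).

E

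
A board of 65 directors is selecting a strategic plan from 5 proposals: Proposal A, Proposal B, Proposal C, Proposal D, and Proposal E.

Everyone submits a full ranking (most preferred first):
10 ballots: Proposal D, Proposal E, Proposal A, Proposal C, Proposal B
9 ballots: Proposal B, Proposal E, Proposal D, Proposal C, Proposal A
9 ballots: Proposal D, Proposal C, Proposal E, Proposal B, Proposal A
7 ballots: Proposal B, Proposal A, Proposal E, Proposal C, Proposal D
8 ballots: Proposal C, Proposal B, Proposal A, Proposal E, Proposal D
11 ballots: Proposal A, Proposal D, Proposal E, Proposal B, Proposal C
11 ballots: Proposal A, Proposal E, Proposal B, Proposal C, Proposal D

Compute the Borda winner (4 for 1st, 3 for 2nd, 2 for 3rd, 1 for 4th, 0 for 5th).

Proposal A: 10×2 + 9×0 + 9×0 + 7×3 + 8×2 + 11×4 + 11×4 = 145
Proposal B: 10×0 + 9×4 + 9×1 + 7×4 + 8×3 + 11×1 + 11×2 = 130
Proposal C: 10×1 + 9×1 + 9×3 + 7×1 + 8×4 + 11×0 + 11×1 = 96
Proposal D: 10×4 + 9×2 + 9×4 + 7×0 + 8×0 + 11×3 + 11×0 = 127
Proposal E: 10×3 + 9×3 + 9×2 + 7×2 + 8×1 + 11×2 + 11×3 = 152

Proposal E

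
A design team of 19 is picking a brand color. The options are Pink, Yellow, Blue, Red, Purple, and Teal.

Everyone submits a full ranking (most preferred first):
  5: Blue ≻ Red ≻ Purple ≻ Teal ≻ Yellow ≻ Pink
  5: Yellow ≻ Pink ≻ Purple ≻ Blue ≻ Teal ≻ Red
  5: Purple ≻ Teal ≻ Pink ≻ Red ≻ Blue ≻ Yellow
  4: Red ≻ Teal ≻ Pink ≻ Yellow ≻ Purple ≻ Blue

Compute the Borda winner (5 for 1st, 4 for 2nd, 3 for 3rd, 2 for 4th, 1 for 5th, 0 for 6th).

Pink: 5×0 + 5×4 + 5×3 + 4×3 = 47
Yellow: 5×1 + 5×5 + 5×0 + 4×2 = 38
Blue: 5×5 + 5×2 + 5×1 + 4×0 = 40
Red: 5×4 + 5×0 + 5×2 + 4×5 = 50
Purple: 5×3 + 5×3 + 5×5 + 4×1 = 59
Teal: 5×2 + 5×1 + 5×4 + 4×4 = 51

Purple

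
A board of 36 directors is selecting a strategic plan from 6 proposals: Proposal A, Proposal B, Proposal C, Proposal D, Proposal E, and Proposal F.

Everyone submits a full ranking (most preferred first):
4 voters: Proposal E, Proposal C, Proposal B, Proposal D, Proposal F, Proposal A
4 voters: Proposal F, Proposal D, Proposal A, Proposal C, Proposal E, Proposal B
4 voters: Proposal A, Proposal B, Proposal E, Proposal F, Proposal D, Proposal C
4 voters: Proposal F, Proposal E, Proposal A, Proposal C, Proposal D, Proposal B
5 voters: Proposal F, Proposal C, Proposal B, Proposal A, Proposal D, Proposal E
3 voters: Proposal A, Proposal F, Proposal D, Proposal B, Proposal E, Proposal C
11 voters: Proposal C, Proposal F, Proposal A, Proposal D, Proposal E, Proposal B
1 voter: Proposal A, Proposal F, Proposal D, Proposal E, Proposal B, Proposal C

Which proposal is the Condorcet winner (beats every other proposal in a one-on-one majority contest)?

Proposal F vs Proposal A: 28–8
Proposal F vs Proposal B: 28–8
Proposal F vs Proposal C: 21–15
Proposal F vs Proposal D: 32–4
Proposal F vs Proposal E: 28–8
Proposal F beats every other proposal.

Proposal F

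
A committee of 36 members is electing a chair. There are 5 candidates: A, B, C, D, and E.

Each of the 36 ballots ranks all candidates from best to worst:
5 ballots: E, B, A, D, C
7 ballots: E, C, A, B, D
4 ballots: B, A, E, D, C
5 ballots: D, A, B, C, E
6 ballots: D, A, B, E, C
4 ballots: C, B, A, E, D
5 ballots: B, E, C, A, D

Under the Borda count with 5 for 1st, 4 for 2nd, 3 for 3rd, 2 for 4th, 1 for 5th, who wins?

B

A: 5×3 + 7×3 + 4×4 + 5×4 + 6×4 + 4×3 + 5×2 = 118
B: 5×4 + 7×2 + 4×5 + 5×3 + 6×3 + 4×4 + 5×5 = 128
C: 5×1 + 7×4 + 4×1 + 5×2 + 6×1 + 4×5 + 5×3 = 88
D: 5×2 + 7×1 + 4×2 + 5×5 + 6×5 + 4×1 + 5×1 = 89
E: 5×5 + 7×5 + 4×3 + 5×1 + 6×2 + 4×2 + 5×4 = 117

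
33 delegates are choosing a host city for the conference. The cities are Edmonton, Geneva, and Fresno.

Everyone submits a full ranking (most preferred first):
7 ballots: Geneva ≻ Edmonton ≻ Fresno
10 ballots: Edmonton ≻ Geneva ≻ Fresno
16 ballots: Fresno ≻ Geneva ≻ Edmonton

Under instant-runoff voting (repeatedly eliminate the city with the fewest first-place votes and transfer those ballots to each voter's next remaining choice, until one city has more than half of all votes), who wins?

Edmonton

Round 1: Edmonton 10, Geneva 7, Fresno 16. Geneva eliminated.
Round 2: Edmonton 17, Fresno 16. Edmonton has a majority (≥17).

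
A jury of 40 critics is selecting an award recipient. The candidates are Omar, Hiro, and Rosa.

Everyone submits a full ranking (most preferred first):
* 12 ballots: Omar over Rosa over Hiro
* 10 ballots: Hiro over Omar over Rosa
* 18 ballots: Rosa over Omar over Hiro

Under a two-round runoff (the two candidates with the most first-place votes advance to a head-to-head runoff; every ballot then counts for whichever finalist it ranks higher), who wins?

Omar

Round 1 first-place votes: Omar 12, Hiro 10, Rosa 18. Rosa and Omar advance.
Runoff: Rosa is ranked above Omar on 18 ballots, Omar above Rosa on 22.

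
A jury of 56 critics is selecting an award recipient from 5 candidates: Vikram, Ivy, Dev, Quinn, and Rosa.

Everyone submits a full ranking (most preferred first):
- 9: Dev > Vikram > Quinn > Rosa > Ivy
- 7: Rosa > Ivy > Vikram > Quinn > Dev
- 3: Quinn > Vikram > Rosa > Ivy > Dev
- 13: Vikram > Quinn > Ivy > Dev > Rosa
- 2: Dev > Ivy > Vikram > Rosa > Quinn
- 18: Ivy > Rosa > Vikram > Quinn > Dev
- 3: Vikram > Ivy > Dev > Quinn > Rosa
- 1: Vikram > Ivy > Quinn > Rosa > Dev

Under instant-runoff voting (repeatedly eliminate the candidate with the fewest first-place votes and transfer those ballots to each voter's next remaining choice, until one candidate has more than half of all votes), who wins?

Round 1: Vikram 17, Ivy 18, Dev 11, Quinn 3, Rosa 7. Quinn eliminated.
Round 2: Vikram 20, Ivy 18, Dev 11, Rosa 7. Rosa eliminated.
Round 3: Vikram 20, Ivy 25, Dev 11. Dev eliminated.
Round 4: Vikram 29, Ivy 27. Vikram has a majority (≥29).

Vikram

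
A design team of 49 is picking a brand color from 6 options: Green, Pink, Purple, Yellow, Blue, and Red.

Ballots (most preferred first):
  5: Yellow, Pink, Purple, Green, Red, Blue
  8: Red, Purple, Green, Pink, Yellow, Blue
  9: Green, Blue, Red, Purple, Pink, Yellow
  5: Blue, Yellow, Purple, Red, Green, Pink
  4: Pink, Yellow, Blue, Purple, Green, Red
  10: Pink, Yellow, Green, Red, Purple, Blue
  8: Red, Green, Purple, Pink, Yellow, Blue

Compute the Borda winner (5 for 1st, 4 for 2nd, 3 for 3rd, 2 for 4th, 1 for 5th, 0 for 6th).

Green: 5×2 + 8×3 + 9×5 + 5×1 + 4×1 + 10×3 + 8×4 = 150
Pink: 5×4 + 8×2 + 9×1 + 5×0 + 4×5 + 10×5 + 8×2 = 131
Purple: 5×3 + 8×4 + 9×2 + 5×3 + 4×2 + 10×1 + 8×3 = 122
Yellow: 5×5 + 8×1 + 9×0 + 5×4 + 4×4 + 10×4 + 8×1 = 117
Blue: 5×0 + 8×0 + 9×4 + 5×5 + 4×3 + 10×0 + 8×0 = 73
Red: 5×1 + 8×5 + 9×3 + 5×2 + 4×0 + 10×2 + 8×5 = 142

Green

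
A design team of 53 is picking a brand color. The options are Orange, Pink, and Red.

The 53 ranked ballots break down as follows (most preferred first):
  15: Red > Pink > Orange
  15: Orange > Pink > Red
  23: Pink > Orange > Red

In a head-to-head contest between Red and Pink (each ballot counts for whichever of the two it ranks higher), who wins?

Red is ranked above Pink on 15 ballots; Pink above Red on 38.

Pink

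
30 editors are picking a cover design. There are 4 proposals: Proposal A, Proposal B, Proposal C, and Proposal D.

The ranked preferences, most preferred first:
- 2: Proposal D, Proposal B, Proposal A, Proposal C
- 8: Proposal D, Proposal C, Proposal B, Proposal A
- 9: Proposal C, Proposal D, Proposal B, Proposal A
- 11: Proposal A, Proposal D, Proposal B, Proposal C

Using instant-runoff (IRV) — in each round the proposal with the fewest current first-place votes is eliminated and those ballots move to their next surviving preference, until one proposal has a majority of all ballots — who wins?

Proposal D

Round 1: Proposal A 11, Proposal B 0, Proposal C 9, Proposal D 10. Proposal B eliminated.
Round 2: Proposal A 11, Proposal C 9, Proposal D 10. Proposal C eliminated.
Round 3: Proposal A 11, Proposal D 19. Proposal D has a majority (≥16).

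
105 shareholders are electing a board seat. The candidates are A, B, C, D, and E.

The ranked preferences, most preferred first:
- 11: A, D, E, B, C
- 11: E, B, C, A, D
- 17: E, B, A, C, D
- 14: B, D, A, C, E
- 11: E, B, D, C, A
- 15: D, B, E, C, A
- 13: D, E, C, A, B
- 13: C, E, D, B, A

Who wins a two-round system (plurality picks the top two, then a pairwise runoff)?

Round 1 first-place votes: A 11, B 14, C 13, D 28, E 39. E and D advance.
Runoff: E is ranked above D on 52 ballots, D above E on 53.

D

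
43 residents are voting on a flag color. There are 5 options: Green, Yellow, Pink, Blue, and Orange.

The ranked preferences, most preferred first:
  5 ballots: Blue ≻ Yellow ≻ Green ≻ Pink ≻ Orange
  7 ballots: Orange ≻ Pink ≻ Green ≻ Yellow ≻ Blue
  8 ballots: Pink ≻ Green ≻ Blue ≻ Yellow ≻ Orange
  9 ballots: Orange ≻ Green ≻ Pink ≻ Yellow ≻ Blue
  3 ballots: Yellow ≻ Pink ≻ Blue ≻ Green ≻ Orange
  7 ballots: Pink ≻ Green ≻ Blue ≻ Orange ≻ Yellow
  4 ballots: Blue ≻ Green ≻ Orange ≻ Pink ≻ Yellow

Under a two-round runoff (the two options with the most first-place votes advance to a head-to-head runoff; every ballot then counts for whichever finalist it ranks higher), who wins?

Round 1 first-place votes: Green 0, Yellow 3, Pink 15, Blue 9, Orange 16. Orange and Pink advance.
Runoff: Orange is ranked above Pink on 20 ballots, Pink above Orange on 23.

Pink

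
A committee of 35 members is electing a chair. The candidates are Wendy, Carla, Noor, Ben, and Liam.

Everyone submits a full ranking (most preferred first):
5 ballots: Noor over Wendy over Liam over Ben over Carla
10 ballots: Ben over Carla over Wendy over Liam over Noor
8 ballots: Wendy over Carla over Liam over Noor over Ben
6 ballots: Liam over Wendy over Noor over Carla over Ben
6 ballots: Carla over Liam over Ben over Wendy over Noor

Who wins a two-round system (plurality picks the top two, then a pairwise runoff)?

Round 1 first-place votes: Wendy 8, Carla 6, Noor 5, Ben 10, Liam 6. Ben and Wendy advance.
Runoff: Ben is ranked above Wendy on 16 ballots, Wendy above Ben on 19.

Wendy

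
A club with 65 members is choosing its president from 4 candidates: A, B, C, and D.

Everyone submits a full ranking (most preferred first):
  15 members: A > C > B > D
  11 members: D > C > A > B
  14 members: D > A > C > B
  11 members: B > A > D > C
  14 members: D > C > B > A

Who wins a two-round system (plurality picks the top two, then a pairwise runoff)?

D

Round 1 first-place votes: A 15, B 11, C 0, D 39. D and A advance.
Runoff: D is ranked above A on 39 ballots, A above D on 26.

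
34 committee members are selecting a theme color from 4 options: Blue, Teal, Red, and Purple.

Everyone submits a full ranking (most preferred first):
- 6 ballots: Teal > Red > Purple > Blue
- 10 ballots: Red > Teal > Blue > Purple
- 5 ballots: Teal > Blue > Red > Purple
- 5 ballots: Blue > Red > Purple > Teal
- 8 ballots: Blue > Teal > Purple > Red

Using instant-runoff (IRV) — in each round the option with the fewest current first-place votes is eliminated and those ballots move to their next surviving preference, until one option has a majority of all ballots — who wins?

Teal

Round 1: Blue 13, Teal 11, Red 10, Purple 0. Purple eliminated.
Round 2: Blue 13, Teal 11, Red 10. Red eliminated.
Round 3: Blue 13, Teal 21. Teal has a majority (≥18).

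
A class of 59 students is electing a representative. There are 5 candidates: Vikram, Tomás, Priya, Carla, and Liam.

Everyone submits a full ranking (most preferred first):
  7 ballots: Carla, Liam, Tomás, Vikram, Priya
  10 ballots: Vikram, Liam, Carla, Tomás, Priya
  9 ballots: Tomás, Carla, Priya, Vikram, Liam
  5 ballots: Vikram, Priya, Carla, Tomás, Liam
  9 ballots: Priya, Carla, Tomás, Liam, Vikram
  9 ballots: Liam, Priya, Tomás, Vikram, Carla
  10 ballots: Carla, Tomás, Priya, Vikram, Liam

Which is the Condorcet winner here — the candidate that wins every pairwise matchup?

Carla vs Vikram: 35–24
Carla vs Tomás: 41–18
Carla vs Priya: 36–23
Carla vs Liam: 40–19
Carla beats every other candidate.

Carla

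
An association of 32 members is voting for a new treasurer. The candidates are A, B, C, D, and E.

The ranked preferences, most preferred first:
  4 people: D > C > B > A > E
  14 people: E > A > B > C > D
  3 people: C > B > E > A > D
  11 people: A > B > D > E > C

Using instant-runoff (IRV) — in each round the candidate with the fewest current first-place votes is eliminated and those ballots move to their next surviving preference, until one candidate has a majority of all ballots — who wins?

E

Round 1: A 11, B 0, C 3, D 4, E 14. B eliminated.
Round 2: A 11, C 3, D 4, E 14. C eliminated.
Round 3: A 11, D 4, E 17. E has a majority (≥17).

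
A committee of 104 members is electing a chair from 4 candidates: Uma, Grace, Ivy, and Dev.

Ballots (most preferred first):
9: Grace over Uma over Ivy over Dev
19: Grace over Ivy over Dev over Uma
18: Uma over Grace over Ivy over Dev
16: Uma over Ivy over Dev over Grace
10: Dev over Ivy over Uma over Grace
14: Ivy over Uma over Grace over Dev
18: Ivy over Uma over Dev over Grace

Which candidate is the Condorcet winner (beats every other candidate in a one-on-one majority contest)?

Ivy vs Uma: 61–43
Ivy vs Grace: 58–46
Ivy vs Dev: 94–10
Ivy beats every other candidate.

Ivy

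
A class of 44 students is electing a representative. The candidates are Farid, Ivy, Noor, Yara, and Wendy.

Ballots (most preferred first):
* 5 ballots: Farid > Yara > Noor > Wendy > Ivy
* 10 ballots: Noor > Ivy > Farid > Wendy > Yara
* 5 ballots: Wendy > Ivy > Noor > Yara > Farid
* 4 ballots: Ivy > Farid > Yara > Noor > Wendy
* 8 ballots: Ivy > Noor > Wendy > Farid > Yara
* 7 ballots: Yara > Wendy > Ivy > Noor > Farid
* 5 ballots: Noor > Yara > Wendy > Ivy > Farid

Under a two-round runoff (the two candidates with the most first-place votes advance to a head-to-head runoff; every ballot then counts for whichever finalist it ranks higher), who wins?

Round 1 first-place votes: Farid 5, Ivy 12, Noor 15, Yara 7, Wendy 5. Noor and Ivy advance.
Runoff: Noor is ranked above Ivy on 20 ballots, Ivy above Noor on 24.

Ivy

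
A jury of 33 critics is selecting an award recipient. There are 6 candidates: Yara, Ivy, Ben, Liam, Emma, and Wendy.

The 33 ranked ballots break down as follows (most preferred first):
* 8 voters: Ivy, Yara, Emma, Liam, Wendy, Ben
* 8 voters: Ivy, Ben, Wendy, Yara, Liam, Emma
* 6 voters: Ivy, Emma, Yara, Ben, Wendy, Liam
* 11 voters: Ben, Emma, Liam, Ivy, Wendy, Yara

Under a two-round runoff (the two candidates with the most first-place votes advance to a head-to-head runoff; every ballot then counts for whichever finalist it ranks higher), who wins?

Round 1 first-place votes: Yara 0, Ivy 22, Ben 11, Liam 0, Emma 0, Wendy 0. Ivy and Ben advance.
Runoff: Ivy is ranked above Ben on 22 ballots, Ben above Ivy on 11.

Ivy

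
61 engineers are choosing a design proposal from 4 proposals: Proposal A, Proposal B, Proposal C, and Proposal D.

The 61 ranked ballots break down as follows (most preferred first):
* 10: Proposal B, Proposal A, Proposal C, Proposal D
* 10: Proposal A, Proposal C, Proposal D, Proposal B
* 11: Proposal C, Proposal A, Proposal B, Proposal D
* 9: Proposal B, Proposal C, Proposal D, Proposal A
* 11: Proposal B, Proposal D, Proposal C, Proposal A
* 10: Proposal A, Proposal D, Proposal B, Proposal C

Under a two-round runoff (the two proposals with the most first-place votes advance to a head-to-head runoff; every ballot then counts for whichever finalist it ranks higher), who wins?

Proposal A

Round 1 first-place votes: Proposal A 20, Proposal B 30, Proposal C 11, Proposal D 0. Proposal B and Proposal A advance.
Runoff: Proposal B is ranked above Proposal A on 30 ballots, Proposal A above Proposal B on 31.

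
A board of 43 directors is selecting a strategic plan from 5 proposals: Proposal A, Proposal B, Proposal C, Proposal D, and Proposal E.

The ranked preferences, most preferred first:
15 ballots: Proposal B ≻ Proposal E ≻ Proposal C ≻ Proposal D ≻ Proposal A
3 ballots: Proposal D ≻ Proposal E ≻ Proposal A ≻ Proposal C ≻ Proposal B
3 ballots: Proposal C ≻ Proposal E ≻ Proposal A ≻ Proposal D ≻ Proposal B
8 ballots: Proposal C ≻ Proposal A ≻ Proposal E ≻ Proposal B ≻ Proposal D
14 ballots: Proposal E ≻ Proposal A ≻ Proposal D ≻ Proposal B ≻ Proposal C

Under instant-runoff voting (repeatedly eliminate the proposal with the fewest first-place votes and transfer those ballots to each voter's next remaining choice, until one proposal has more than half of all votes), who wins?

Round 1: Proposal A 0, Proposal B 15, Proposal C 11, Proposal D 3, Proposal E 14. Proposal A eliminated.
Round 2: Proposal B 15, Proposal C 11, Proposal D 3, Proposal E 14. Proposal D eliminated.
Round 3: Proposal B 15, Proposal C 11, Proposal E 17. Proposal C eliminated.
Round 4: Proposal B 15, Proposal E 28. Proposal E has a majority (≥22).

Proposal E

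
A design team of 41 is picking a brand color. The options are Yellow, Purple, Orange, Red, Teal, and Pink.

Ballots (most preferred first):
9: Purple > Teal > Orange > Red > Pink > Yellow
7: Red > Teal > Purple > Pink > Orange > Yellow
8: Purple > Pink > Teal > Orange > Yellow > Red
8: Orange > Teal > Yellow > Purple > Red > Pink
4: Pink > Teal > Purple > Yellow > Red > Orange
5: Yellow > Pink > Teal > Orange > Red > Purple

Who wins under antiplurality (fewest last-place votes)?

Teal

Last-place votes: Yellow 16, Purple 5, Orange 4, Red 8, Teal 0, Pink 8.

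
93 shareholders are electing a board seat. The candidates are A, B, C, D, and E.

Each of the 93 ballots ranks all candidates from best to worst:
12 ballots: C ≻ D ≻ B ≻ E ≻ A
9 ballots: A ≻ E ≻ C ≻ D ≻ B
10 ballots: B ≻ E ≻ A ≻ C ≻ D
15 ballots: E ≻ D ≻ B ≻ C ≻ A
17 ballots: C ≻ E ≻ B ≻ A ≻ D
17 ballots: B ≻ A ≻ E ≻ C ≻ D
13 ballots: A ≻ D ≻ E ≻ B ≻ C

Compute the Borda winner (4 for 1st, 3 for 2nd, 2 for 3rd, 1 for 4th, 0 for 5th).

E

A: 12×0 + 9×4 + 10×2 + 15×0 + 17×1 + 17×3 + 13×4 = 176
B: 12×2 + 9×0 + 10×4 + 15×2 + 17×2 + 17×4 + 13×1 = 209
C: 12×4 + 9×2 + 10×1 + 15×1 + 17×4 + 17×1 + 13×0 = 176
D: 12×3 + 9×1 + 10×0 + 15×3 + 17×0 + 17×0 + 13×3 = 129
E: 12×1 + 9×3 + 10×3 + 15×4 + 17×3 + 17×2 + 13×2 = 240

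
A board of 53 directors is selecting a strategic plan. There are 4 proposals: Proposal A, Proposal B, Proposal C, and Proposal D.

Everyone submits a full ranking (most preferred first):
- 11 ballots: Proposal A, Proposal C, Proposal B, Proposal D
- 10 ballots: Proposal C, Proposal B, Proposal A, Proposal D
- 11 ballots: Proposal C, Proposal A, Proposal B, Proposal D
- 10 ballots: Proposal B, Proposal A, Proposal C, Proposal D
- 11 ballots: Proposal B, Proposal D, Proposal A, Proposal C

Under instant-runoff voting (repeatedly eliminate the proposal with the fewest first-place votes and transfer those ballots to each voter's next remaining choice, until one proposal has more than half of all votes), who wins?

Proposal C

Round 1: Proposal A 11, Proposal B 21, Proposal C 21, Proposal D 0. Proposal D eliminated.
Round 2: Proposal A 11, Proposal B 21, Proposal C 21. Proposal A eliminated.
Round 3: Proposal B 21, Proposal C 32. Proposal C has a majority (≥27).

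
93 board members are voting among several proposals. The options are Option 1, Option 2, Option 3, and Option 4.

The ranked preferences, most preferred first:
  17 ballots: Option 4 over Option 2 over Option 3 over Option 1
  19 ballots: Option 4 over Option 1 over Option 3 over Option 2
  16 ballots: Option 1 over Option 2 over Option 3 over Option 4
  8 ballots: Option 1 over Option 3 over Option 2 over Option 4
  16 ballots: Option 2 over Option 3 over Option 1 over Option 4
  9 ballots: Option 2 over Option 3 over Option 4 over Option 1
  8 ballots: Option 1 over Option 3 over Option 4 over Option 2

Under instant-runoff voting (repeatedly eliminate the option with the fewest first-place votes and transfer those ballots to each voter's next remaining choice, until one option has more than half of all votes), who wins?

Round 1: Option 1 32, Option 2 25, Option 3 0, Option 4 36. Option 3 eliminated.
Round 2: Option 1 32, Option 2 25, Option 4 36. Option 2 eliminated.
Round 3: Option 1 48, Option 4 45. Option 1 has a majority (≥47).

Option 1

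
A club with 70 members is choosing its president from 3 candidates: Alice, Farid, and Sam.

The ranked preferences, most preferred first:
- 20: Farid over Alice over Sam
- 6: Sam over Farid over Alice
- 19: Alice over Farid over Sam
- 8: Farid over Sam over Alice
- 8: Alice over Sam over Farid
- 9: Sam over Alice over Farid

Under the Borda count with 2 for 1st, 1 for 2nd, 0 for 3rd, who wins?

Alice: 20×1 + 6×0 + 19×2 + 8×0 + 8×2 + 9×1 = 83
Farid: 20×2 + 6×1 + 19×1 + 8×2 + 8×0 + 9×0 = 81
Sam: 20×0 + 6×2 + 19×0 + 8×1 + 8×1 + 9×2 = 46

Alice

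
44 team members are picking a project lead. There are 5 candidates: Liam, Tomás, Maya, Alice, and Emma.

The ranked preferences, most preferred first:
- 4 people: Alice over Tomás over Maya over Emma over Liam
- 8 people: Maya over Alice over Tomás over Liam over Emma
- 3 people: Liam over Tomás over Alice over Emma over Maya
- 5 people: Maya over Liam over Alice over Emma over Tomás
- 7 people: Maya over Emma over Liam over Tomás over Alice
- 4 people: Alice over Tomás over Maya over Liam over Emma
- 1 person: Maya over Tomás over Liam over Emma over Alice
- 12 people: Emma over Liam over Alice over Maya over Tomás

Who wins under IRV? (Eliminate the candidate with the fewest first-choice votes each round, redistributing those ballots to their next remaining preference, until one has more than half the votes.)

Maya

Round 1: Liam 3, Tomás 0, Maya 21, Alice 8, Emma 12. Tomás eliminated.
Round 2: Liam 3, Maya 21, Alice 8, Emma 12. Liam eliminated.
Round 3: Maya 21, Alice 11, Emma 12. Alice eliminated.
Round 4: Maya 29, Emma 15. Maya has a majority (≥23).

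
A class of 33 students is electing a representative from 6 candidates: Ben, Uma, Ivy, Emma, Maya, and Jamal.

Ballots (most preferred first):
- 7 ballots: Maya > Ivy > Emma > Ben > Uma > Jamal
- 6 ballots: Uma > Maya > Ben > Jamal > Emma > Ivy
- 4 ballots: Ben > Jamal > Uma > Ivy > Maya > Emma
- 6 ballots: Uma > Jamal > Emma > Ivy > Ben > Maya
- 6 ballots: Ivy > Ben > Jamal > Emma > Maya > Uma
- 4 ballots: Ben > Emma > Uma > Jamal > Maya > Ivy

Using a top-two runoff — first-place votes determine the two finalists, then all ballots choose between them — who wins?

Round 1 first-place votes: Ben 8, Uma 12, Ivy 6, Emma 0, Maya 7, Jamal 0. Uma and Ben advance.
Runoff: Uma is ranked above Ben on 12 ballots, Ben above Uma on 21.

Ben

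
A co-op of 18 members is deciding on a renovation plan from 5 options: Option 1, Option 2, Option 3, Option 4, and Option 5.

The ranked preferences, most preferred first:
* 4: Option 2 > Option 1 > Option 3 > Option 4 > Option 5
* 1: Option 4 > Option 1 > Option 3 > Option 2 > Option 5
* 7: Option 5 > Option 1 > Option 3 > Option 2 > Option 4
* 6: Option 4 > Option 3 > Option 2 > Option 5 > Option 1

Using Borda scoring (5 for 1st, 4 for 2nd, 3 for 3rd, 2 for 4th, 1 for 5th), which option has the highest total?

Option 1: 4×4 + 1×4 + 7×4 + 6×1 = 54
Option 2: 4×5 + 1×2 + 7×2 + 6×3 = 54
Option 3: 4×3 + 1×3 + 7×3 + 6×4 = 60
Option 4: 4×2 + 1×5 + 7×1 + 6×5 = 50
Option 5: 4×1 + 1×1 + 7×5 + 6×2 = 52

Option 3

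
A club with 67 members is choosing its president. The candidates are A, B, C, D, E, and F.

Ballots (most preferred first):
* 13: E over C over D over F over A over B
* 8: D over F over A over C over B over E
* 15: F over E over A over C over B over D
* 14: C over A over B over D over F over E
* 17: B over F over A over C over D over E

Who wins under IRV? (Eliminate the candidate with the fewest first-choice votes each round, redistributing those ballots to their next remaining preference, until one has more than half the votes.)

F

Round 1: A 0, B 17, C 14, D 8, E 13, F 15. A eliminated.
Round 2: B 17, C 14, D 8, E 13, F 15. D eliminated.
Round 3: B 17, C 14, E 13, F 23. E eliminated.
Round 4: B 17, C 27, F 23. B eliminated.
Round 5: C 27, F 40. F has a majority (≥34).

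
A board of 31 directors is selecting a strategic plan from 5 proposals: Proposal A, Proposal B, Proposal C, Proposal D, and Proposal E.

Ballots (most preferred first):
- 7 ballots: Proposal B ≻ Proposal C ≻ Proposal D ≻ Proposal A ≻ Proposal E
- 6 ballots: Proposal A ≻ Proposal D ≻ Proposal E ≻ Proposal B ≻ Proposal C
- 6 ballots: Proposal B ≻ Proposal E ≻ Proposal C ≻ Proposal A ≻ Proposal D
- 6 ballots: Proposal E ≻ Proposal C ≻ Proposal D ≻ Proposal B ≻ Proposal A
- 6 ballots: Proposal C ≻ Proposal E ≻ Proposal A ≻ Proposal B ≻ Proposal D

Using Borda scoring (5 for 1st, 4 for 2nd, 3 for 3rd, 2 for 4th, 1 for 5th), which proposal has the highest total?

Proposal C

Proposal A: 7×2 + 6×5 + 6×2 + 6×1 + 6×3 = 80
Proposal B: 7×5 + 6×2 + 6×5 + 6×2 + 6×2 = 101
Proposal C: 7×4 + 6×1 + 6×3 + 6×4 + 6×5 = 106
Proposal D: 7×3 + 6×4 + 6×1 + 6×3 + 6×1 = 75
Proposal E: 7×1 + 6×3 + 6×4 + 6×5 + 6×4 = 103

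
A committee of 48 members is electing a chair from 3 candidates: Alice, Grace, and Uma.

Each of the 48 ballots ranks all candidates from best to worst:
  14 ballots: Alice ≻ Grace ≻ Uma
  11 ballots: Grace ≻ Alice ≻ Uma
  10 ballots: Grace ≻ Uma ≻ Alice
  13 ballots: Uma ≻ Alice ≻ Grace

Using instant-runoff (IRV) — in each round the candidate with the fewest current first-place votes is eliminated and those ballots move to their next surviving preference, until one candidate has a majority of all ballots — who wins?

Round 1: Alice 14, Grace 21, Uma 13. Uma eliminated.
Round 2: Alice 27, Grace 21. Alice has a majority (≥25).

Alice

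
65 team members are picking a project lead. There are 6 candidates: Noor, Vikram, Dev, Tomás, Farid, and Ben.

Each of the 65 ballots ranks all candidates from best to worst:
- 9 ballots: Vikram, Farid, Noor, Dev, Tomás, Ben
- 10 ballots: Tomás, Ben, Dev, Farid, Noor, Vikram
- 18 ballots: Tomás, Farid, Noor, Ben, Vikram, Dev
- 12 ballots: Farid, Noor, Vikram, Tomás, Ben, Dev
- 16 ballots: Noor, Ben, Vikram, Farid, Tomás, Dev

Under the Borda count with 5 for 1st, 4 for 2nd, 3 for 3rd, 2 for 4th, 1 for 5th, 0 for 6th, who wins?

Farid

Noor: 9×3 + 10×1 + 18×3 + 12×4 + 16×5 = 219
Vikram: 9×5 + 10×0 + 18×1 + 12×3 + 16×3 = 147
Dev: 9×2 + 10×3 + 18×0 + 12×0 + 16×0 = 48
Tomás: 9×1 + 10×5 + 18×5 + 12×2 + 16×1 = 189
Farid: 9×4 + 10×2 + 18×4 + 12×5 + 16×2 = 220
Ben: 9×0 + 10×4 + 18×2 + 12×1 + 16×4 = 152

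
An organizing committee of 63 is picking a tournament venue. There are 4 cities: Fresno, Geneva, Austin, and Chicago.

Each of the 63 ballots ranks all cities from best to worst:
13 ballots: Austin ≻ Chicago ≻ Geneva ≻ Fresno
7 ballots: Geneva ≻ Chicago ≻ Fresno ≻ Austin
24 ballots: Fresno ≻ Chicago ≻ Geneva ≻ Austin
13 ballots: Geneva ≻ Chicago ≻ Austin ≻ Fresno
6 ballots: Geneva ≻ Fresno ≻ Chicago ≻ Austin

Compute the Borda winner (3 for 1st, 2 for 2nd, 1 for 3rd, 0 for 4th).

Fresno: 13×0 + 7×1 + 24×3 + 13×0 + 6×2 = 91
Geneva: 13×1 + 7×3 + 24×1 + 13×3 + 6×3 = 115
Austin: 13×3 + 7×0 + 24×0 + 13×1 + 6×0 = 52
Chicago: 13×2 + 7×2 + 24×2 + 13×2 + 6×1 = 120

Chicago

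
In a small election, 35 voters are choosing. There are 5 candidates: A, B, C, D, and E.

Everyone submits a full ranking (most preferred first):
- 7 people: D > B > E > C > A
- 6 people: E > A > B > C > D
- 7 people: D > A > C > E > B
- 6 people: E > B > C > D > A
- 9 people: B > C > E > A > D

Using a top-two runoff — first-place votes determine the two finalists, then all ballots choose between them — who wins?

E

Round 1 first-place votes: A 0, B 9, C 0, D 14, E 12. D and E advance.
Runoff: D is ranked above E on 14 ballots, E above D on 21.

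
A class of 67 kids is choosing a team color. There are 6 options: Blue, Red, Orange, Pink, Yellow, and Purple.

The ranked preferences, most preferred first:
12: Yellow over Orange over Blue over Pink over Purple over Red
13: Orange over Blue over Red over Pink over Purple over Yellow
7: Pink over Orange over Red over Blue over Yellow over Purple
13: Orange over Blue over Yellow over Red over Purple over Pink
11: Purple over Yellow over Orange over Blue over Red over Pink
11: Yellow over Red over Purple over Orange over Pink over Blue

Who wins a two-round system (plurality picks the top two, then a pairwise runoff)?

Round 1 first-place votes: Blue 0, Red 0, Orange 26, Pink 7, Yellow 23, Purple 11. Orange and Yellow advance.
Runoff: Orange is ranked above Yellow on 33 ballots, Yellow above Orange on 34.

Yellow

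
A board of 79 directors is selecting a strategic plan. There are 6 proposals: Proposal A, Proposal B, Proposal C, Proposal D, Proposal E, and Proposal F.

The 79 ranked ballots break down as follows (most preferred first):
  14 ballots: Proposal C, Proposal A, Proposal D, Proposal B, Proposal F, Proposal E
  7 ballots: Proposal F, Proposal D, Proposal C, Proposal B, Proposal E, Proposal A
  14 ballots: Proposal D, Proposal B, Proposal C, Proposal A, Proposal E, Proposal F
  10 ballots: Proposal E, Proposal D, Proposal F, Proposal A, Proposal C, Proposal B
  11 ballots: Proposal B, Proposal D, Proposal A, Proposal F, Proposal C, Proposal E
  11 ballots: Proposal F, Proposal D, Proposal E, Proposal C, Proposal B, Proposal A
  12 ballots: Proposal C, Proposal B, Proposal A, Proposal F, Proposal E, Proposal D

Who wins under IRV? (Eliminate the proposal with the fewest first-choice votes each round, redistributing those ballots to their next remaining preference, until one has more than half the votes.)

Proposal D

Round 1: Proposal A 0, Proposal B 11, Proposal C 26, Proposal D 14, Proposal E 10, Proposal F 18. Proposal A eliminated.
Round 2: Proposal B 11, Proposal C 26, Proposal D 14, Proposal E 10, Proposal F 18. Proposal E eliminated.
Round 3: Proposal B 11, Proposal C 26, Proposal D 24, Proposal F 18. Proposal B eliminated.
Round 4: Proposal C 26, Proposal D 35, Proposal F 18. Proposal F eliminated.
Round 5: Proposal C 26, Proposal D 53. Proposal D has a majority (≥40).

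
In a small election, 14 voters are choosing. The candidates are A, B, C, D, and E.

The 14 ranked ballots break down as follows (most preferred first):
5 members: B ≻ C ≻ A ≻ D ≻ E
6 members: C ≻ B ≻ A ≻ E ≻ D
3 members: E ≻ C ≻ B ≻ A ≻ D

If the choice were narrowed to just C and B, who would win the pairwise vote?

C

C is ranked above B on 9 ballots; B above C on 5.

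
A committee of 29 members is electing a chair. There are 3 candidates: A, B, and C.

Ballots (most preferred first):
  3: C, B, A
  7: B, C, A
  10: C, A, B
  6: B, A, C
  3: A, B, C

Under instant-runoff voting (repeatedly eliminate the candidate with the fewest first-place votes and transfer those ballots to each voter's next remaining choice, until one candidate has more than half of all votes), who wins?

B

Round 1: A 3, B 13, C 13. A eliminated.
Round 2: B 16, C 13. B has a majority (≥15).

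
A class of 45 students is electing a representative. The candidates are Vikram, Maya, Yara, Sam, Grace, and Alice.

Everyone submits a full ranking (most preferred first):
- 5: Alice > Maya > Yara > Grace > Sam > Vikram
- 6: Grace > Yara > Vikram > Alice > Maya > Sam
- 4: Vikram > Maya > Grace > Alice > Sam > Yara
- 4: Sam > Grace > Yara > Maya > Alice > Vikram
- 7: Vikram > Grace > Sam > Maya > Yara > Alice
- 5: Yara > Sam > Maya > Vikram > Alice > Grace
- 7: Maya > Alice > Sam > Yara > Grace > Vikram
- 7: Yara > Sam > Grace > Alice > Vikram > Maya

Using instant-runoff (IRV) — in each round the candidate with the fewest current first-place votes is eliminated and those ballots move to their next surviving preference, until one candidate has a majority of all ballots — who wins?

Round 1: Vikram 11, Maya 7, Yara 12, Sam 4, Grace 6, Alice 5. Sam eliminated.
Round 2: Vikram 11, Maya 7, Yara 12, Grace 10, Alice 5. Alice eliminated.
Round 3: Vikram 11, Maya 12, Yara 12, Grace 10. Grace eliminated.
Round 4: Vikram 11, Maya 12, Yara 22. Vikram eliminated.
Round 5: Maya 23, Yara 22. Maya has a majority (≥23).

Maya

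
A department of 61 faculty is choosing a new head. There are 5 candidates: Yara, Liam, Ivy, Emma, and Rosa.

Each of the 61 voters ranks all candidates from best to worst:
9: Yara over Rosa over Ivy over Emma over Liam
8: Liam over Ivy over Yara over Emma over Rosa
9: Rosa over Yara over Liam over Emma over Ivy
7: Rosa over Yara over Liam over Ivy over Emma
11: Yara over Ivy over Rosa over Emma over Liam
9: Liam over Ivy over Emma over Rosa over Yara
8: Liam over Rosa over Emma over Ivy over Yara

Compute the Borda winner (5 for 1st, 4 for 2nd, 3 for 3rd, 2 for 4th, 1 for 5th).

Yara: 9×5 + 8×3 + 9×4 + 7×4 + 11×5 + 9×1 + 8×1 = 205
Liam: 9×1 + 8×5 + 9×3 + 7×3 + 11×1 + 9×5 + 8×5 = 193
Ivy: 9×3 + 8×4 + 9×1 + 7×2 + 11×4 + 9×4 + 8×2 = 178
Emma: 9×2 + 8×2 + 9×2 + 7×1 + 11×2 + 9×3 + 8×3 = 132
Rosa: 9×4 + 8×1 + 9×5 + 7×5 + 11×3 + 9×2 + 8×4 = 207

Rosa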